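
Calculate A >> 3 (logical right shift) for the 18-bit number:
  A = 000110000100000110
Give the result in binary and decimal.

Logical shift right by 3: drop the bottom 3 bit(s), prepend 3 zero(s) on the left.
  000110000100000110  ->  keep [000110000100000], discard [110], prepend 000
= 000000110000100000

Answer: 000000110000100000 (3104)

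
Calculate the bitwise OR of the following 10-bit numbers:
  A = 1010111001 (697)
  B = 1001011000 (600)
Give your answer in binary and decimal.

Apply | to each column (1 where either bit is 1):
  1010111001
| 1001011000
------------
  1011111001

Answer: 1011111001 (761)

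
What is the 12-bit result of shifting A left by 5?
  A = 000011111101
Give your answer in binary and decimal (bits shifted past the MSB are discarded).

Shift left by 5: drop the top 5 bit(s), append 5 zero(s) on the right.
  000011111101  ->  discard [00001], keep [1111101], append 00000
= 111110100000

Answer: 111110100000 (4000)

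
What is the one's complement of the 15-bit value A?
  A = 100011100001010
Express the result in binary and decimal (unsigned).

Flip each bit (0->1, 1->0):
  100011100001010
  011100011110101

Answer: 011100011110101 (14581)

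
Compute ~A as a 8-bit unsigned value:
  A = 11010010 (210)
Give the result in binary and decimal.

Flip each bit (0->1, 1->0):
  11010010
  00101101

Answer: 00101101 (45)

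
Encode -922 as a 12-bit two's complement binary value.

1. Binary of +922:  001110011010
2. Invert bits:     110001100101
3. Add 1:           110001100110

Answer: 110001100110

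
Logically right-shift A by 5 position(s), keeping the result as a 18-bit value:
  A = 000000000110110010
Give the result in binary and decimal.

Logical shift right by 5: drop the bottom 5 bit(s), prepend 5 zero(s) on the left.
  000000000110110010  ->  keep [0000000001101], discard [10010], prepend 00000
= 000000000000001101

Answer: 000000000000001101 (13)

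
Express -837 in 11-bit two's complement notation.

1. Binary of +837:  01101000101
2. Invert bits:     10010111010
3. Add 1:           10010111011

Answer: 10010111011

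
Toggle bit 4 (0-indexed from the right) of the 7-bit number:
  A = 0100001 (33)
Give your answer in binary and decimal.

Mask = 1 << 4 = 0010000
Bit 4 of A is 0; XOR with the mask flips it to 1.
  0100001
^ 0010000
---------
  0110001

Answer: 0110001 (49)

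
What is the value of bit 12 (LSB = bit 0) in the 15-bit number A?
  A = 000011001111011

Bit 12 is the 13th from the right.
  000011001111011
    ^
That bit is 0.

Answer: 0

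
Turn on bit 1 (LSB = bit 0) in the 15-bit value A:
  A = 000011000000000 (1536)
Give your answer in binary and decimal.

Mask = 1 << 1 = 000000000000010
Bit 1 of A is 0, so OR-ing with the mask flips it to 1.
  000011000000000
| 000000000000010
-----------------
  000011000000010

Answer: 000011000000010 (1538)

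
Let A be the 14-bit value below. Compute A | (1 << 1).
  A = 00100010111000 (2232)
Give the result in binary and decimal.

Mask = 1 << 1 = 00000000000010
Bit 1 of A is 0, so OR-ing with the mask flips it to 1.
  00100010111000
| 00000000000010
----------------
  00100010111010

Answer: 00100010111010 (2234)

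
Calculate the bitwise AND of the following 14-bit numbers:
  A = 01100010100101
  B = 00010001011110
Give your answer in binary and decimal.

Apply & to each column (1 only where both bits are 1):
  01100010100101
& 00010001011110
----------------
  00000000000100

Answer: 00000000000100 (4)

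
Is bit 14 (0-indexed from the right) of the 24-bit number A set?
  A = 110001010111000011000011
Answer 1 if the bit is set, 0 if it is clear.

Bit 14 is the 15th from the right.
  110001010111000011000011
           ^
That bit is 1.

Answer: 1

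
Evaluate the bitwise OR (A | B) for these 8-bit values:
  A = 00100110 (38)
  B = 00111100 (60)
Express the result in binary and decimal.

Apply | to each column (1 where either bit is 1):
  00100110
| 00111100
----------
  00111110

Answer: 00111110 (62)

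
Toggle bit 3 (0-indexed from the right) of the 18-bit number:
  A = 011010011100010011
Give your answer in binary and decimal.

Mask = 1 << 3 = 000000000000001000
Bit 3 of A is 0; XOR with the mask flips it to 1.
  011010011100010011
^ 000000000000001000
--------------------
  011010011100011011

Answer: 011010011100011011 (108315)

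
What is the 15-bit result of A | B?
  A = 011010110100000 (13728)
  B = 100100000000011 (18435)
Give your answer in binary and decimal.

Apply | to each column (1 where either bit is 1):
  011010110100000
| 100100000000011
-----------------
  111110110100011

Answer: 111110110100011 (32163)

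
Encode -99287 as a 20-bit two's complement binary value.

1. Binary of +99287:  00011000001111010111
2. Invert bits:     11100111110000101000
3. Add 1:           11100111110000101001

Answer: 11100111110000101001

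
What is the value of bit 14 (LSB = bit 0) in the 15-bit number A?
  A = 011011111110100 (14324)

Bit 14 is the 15th from the right.
  011011111110100
  ^
That bit is 0.

Answer: 0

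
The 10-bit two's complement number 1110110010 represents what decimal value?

MSB is 1, so the value is negative. Find the magnitude:
1. Invert bits:  0001001101
2. Add 1:        0001001110  = 78
3. Apply sign:   -78

Answer: -78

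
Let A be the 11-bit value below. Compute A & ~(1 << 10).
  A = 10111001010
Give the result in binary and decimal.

Mask = ~(1 << 10) = 01111111111
Bit 10 of A is 1, so AND-ing with the mask clears it to 0.
  10111001010
& 01111111111
-------------
  00111001010

Answer: 00111001010 (458)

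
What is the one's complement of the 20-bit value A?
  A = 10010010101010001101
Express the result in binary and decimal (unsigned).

Flip each bit (0->1, 1->0):
  10010010101010001101
  01101101010101110010

Answer: 01101101010101110010 (447858)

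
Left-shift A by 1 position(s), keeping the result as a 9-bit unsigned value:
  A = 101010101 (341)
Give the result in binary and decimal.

Shift left by 1: drop the top 1 bit(s), append 1 zero(s) on the right.
  101010101  ->  discard [1], keep [01010101], append 0
= 010101010

Answer: 010101010 (170)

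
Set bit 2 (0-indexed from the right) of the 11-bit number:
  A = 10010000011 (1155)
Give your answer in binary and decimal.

Mask = 1 << 2 = 00000000100
Bit 2 of A is 0, so OR-ing with the mask flips it to 1.
  10010000011
| 00000000100
-------------
  10010000111

Answer: 10010000111 (1159)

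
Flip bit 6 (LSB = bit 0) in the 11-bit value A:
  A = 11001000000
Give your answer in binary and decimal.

Mask = 1 << 6 = 00001000000
Bit 6 of A is 1; XOR with the mask flips it to 0.
  11001000000
^ 00001000000
-------------
  11000000000

Answer: 11000000000 (1536)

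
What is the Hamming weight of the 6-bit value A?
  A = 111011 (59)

111011
1-bits at positions (from bit 0 = LSB): 0, 1, 3, 4, 5
Count = 5

Answer: 5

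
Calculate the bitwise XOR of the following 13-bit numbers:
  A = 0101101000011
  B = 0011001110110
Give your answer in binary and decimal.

Apply ^ to each column (1 where bits differ):
  0101101000011
^ 0011001110110
---------------
  0110100110101

Answer: 0110100110101 (3381)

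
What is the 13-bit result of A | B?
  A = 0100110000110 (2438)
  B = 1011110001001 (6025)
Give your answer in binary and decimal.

Apply | to each column (1 where either bit is 1):
  0100110000110
| 1011110001001
---------------
  1111110001111

Answer: 1111110001111 (8079)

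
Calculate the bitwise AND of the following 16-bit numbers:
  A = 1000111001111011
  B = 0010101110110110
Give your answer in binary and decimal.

Apply & to each column (1 only where both bits are 1):
  1000111001111011
& 0010101110110110
------------------
  0000101000110010

Answer: 0000101000110010 (2610)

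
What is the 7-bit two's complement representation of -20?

1. Binary of +20:  0010100
2. Invert bits:     1101011
3. Add 1:           1101100

Answer: 1101100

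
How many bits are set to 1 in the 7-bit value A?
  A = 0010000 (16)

0010000
1-bits at positions (from bit 0 = LSB): 4
Count = 1

Answer: 1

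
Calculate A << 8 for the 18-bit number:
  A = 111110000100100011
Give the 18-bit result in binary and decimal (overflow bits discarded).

Shift left by 8: drop the top 8 bit(s), append 8 zero(s) on the right.
  111110000100100011  ->  discard [11111000], keep [0100100011], append 00000000
= 010010001100000000

Answer: 010010001100000000 (74496)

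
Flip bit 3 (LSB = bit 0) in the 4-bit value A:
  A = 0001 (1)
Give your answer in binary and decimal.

Mask = 1 << 3 = 1000
Bit 3 of A is 0; XOR with the mask flips it to 1.
  0001
^ 1000
------
  1001

Answer: 1001 (9)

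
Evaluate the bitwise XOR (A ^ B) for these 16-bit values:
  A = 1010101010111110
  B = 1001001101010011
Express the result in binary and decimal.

Apply ^ to each column (1 where bits differ):
  1010101010111110
^ 1001001101010011
------------------
  0011100111101101

Answer: 0011100111101101 (14829)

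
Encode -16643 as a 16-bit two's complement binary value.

1. Binary of +16643:  0100000100000011
2. Invert bits:     1011111011111100
3. Add 1:           1011111011111101

Answer: 1011111011111101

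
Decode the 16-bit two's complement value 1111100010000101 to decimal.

MSB is 1, so the value is negative. Find the magnitude:
1. Invert bits:  0000011101111010
2. Add 1:        0000011101111011  = 1915
3. Apply sign:   -1915

Answer: -1915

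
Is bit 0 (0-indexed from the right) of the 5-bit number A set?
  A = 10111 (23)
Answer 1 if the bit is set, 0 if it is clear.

Bit 0 is the 1st from the right.
  10111
      ^
That bit is 1.

Answer: 1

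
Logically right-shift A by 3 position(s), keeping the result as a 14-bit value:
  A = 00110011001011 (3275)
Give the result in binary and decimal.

Logical shift right by 3: drop the bottom 3 bit(s), prepend 3 zero(s) on the left.
  00110011001011  ->  keep [00110011001], discard [011], prepend 000
= 00000110011001

Answer: 00000110011001 (409)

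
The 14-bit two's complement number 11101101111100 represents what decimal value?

MSB is 1, so the value is negative. Find the magnitude:
1. Invert bits:  00010010000011
2. Add 1:        00010010000100  = 1156
3. Apply sign:   -1156

Answer: -1156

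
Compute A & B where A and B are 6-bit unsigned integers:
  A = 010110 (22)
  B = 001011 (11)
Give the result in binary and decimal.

Apply & to each column (1 only where both bits are 1):
  010110
& 001011
--------
  000010

Answer: 000010 (2)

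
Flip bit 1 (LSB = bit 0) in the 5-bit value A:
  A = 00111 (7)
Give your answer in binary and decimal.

Mask = 1 << 1 = 00010
Bit 1 of A is 1; XOR with the mask flips it to 0.
  00111
^ 00010
-------
  00101

Answer: 00101 (5)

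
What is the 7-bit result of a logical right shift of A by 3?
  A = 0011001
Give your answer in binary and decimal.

Logical shift right by 3: drop the bottom 3 bit(s), prepend 3 zero(s) on the left.
  0011001  ->  keep [0011], discard [001], prepend 000
= 0000011

Answer: 0000011 (3)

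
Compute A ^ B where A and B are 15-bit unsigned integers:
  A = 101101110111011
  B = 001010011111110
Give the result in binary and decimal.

Apply ^ to each column (1 where bits differ):
  101101110111011
^ 001010011111110
-----------------
  100111101000101

Answer: 100111101000101 (20293)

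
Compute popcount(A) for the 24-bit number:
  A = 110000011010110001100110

110000011010110001100110
1-bits at positions (from bit 0 = LSB): 1, 2, 5, 6, 10, 11, 13, 15, 16, 22, 23
Count = 11

Answer: 11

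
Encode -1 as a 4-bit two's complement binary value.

1. Binary of +1:  0001
2. Invert bits:     1110
3. Add 1:           1111

Answer: 1111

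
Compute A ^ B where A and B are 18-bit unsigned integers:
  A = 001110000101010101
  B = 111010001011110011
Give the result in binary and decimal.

Apply ^ to each column (1 where bits differ):
  001110000101010101
^ 111010001011110011
--------------------
  110100001110100110

Answer: 110100001110100110 (213926)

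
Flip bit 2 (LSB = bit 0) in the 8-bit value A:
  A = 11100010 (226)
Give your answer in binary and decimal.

Mask = 1 << 2 = 00000100
Bit 2 of A is 0; XOR with the mask flips it to 1.
  11100010
^ 00000100
----------
  11100110

Answer: 11100110 (230)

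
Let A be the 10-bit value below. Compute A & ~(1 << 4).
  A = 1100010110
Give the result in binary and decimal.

Mask = ~(1 << 4) = 1111101111
Bit 4 of A is 1, so AND-ing with the mask clears it to 0.
  1100010110
& 1111101111
------------
  1100000110

Answer: 1100000110 (774)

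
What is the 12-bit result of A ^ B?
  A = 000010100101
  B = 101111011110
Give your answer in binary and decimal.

Apply ^ to each column (1 where bits differ):
  000010100101
^ 101111011110
--------------
  101101111011

Answer: 101101111011 (2939)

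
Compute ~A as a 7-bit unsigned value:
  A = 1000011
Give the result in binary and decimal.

Flip each bit (0->1, 1->0):
  1000011
  0111100

Answer: 0111100 (60)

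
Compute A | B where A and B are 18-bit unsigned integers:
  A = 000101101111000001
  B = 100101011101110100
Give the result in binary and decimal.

Apply | to each column (1 where either bit is 1):
  000101101111000001
| 100101011101110100
--------------------
  100101111111110101

Answer: 100101111111110101 (155637)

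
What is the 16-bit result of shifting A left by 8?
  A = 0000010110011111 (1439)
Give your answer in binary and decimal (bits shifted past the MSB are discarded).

Shift left by 8: drop the top 8 bit(s), append 8 zero(s) on the right.
  0000010110011111  ->  discard [00000101], keep [10011111], append 00000000
= 1001111100000000

Answer: 1001111100000000 (40704)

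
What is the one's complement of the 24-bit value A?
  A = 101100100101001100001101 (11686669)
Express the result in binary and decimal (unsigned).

Flip each bit (0->1, 1->0):
  101100100101001100001101
  010011011010110011110010

Answer: 010011011010110011110010 (5090546)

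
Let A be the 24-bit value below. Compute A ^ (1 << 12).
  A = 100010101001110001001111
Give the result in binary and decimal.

Mask = 1 << 12 = 000000000001000000000000
Bit 12 of A is 1; XOR with the mask flips it to 0.
  100010101001110001001111
^ 000000000001000000000000
--------------------------
  100010101000110001001111

Answer: 100010101000110001001111 (9079887)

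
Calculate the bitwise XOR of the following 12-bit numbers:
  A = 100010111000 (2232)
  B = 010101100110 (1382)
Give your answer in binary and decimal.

Apply ^ to each column (1 where bits differ):
  100010111000
^ 010101100110
--------------
  110111011110

Answer: 110111011110 (3550)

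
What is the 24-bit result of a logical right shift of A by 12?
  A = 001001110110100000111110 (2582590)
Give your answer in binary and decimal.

Logical shift right by 12: drop the bottom 12 bit(s), prepend 12 zero(s) on the left.
  001001110110100000111110  ->  keep [001001110110], discard [100000111110], prepend 000000000000
= 000000000000001001110110

Answer: 000000000000001001110110 (630)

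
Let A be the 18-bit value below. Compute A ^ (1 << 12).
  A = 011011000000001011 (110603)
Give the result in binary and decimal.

Mask = 1 << 12 = 000001000000000000
Bit 12 of A is 1; XOR with the mask flips it to 0.
  011011000000001011
^ 000001000000000000
--------------------
  011010000000001011

Answer: 011010000000001011 (106507)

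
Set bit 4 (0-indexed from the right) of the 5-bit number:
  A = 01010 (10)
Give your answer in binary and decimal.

Mask = 1 << 4 = 10000
Bit 4 of A is 0, so OR-ing with the mask flips it to 1.
  01010
| 10000
-------
  11010

Answer: 11010 (26)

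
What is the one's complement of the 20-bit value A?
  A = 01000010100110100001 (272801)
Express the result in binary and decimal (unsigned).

Flip each bit (0->1, 1->0):
  01000010100110100001
  10111101011001011110

Answer: 10111101011001011110 (775774)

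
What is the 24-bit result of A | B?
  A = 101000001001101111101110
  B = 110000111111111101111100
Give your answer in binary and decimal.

Apply | to each column (1 where either bit is 1):
  101000001001101111101110
| 110000111111111101111100
--------------------------
  111000111111111111111110

Answer: 111000111111111111111110 (14942206)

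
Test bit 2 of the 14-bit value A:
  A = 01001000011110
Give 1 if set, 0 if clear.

Bit 2 is the 3rd from the right.
  01001000011110
             ^
That bit is 1.

Answer: 1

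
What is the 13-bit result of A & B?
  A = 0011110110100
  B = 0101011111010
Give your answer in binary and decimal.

Apply & to each column (1 only where both bits are 1):
  0011110110100
& 0101011111010
---------------
  0001010110000

Answer: 0001010110000 (688)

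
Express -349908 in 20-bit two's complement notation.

1. Binary of +349908:  01010101011011010100
2. Invert bits:     10101010100100101011
3. Add 1:           10101010100100101100

Answer: 10101010100100101100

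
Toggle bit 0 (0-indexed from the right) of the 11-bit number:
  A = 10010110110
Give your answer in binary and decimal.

Mask = 1 << 0 = 00000000001
Bit 0 of A is 0; XOR with the mask flips it to 1.
  10010110110
^ 00000000001
-------------
  10010110111

Answer: 10010110111 (1207)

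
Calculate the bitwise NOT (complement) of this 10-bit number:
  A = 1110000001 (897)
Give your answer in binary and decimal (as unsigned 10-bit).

Flip each bit (0->1, 1->0):
  1110000001
  0001111110

Answer: 0001111110 (126)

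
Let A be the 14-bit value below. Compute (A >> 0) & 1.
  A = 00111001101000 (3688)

Bit 0 is the 1st from the right.
  00111001101000
               ^
That bit is 0.

Answer: 0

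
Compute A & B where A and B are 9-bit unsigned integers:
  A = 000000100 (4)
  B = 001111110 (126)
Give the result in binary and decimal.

Apply & to each column (1 only where both bits are 1):
  000000100
& 001111110
-----------
  000000100

Answer: 000000100 (4)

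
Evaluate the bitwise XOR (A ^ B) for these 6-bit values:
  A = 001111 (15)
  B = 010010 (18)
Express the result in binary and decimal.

Apply ^ to each column (1 where bits differ):
  001111
^ 010010
--------
  011101

Answer: 011101 (29)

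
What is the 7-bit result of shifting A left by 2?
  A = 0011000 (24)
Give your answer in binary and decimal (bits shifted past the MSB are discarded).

Shift left by 2: drop the top 2 bit(s), append 2 zero(s) on the right.
  0011000  ->  discard [00], keep [11000], append 00
= 1100000

Answer: 1100000 (96)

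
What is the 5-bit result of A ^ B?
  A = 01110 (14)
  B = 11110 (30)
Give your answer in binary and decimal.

Apply ^ to each column (1 where bits differ):
  01110
^ 11110
-------
  10000

Answer: 10000 (16)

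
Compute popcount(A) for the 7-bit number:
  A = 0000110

0000110
1-bits at positions (from bit 0 = LSB): 1, 2
Count = 2

Answer: 2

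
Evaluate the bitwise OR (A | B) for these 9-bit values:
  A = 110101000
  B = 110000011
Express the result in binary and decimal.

Apply | to each column (1 where either bit is 1):
  110101000
| 110000011
-----------
  110101011

Answer: 110101011 (427)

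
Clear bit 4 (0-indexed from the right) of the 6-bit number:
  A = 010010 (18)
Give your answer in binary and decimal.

Mask = ~(1 << 4) = 101111
Bit 4 of A is 1, so AND-ing with the mask clears it to 0.
  010010
& 101111
--------
  000010

Answer: 000010 (2)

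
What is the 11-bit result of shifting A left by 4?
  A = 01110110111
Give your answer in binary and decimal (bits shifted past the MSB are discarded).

Shift left by 4: drop the top 4 bit(s), append 4 zero(s) on the right.
  01110110111  ->  discard [0111], keep [0110111], append 0000
= 01101110000

Answer: 01101110000 (880)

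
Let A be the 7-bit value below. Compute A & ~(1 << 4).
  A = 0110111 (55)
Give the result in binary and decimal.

Mask = ~(1 << 4) = 1101111
Bit 4 of A is 1, so AND-ing with the mask clears it to 0.
  0110111
& 1101111
---------
  0100111

Answer: 0100111 (39)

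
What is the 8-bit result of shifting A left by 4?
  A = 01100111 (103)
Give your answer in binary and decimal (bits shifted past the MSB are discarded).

Shift left by 4: drop the top 4 bit(s), append 4 zero(s) on the right.
  01100111  ->  discard [0110], keep [0111], append 0000
= 01110000

Answer: 01110000 (112)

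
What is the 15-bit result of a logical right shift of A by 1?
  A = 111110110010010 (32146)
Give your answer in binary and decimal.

Logical shift right by 1: drop the bottom 1 bit(s), prepend 1 zero(s) on the left.
  111110110010010  ->  keep [11111011001001], discard [0], prepend 0
= 011111011001001

Answer: 011111011001001 (16073)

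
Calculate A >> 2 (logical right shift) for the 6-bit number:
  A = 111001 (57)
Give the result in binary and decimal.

Logical shift right by 2: drop the bottom 2 bit(s), prepend 2 zero(s) on the left.
  111001  ->  keep [1110], discard [01], prepend 00
= 001110

Answer: 001110 (14)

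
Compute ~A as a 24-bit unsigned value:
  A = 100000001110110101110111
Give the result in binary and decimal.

Flip each bit (0->1, 1->0):
  100000001110110101110111
  011111110001001010001000

Answer: 011111110001001010001000 (8327816)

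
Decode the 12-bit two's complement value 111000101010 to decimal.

MSB is 1, so the value is negative. Find the magnitude:
1. Invert bits:  000111010101
2. Add 1:        000111010110  = 470
3. Apply sign:   -470

Answer: -470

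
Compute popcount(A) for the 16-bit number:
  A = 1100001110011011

1100001110011011
1-bits at positions (from bit 0 = LSB): 0, 1, 3, 4, 7, 8, 9, 14, 15
Count = 9

Answer: 9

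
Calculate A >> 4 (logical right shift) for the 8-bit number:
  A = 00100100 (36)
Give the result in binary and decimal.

Logical shift right by 4: drop the bottom 4 bit(s), prepend 4 zero(s) on the left.
  00100100  ->  keep [0010], discard [0100], prepend 0000
= 00000010

Answer: 00000010 (2)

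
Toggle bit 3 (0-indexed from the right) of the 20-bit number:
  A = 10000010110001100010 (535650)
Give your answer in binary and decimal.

Mask = 1 << 3 = 00000000000000001000
Bit 3 of A is 0; XOR with the mask flips it to 1.
  10000010110001100010
^ 00000000000000001000
----------------------
  10000010110001101010

Answer: 10000010110001101010 (535658)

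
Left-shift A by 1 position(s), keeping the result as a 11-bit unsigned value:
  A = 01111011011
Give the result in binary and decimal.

Shift left by 1: drop the top 1 bit(s), append 1 zero(s) on the right.
  01111011011  ->  discard [0], keep [1111011011], append 0
= 11110110110

Answer: 11110110110 (1974)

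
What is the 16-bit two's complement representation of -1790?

1. Binary of +1790:  0000011011111110
2. Invert bits:     1111100100000001
3. Add 1:           1111100100000010

Answer: 1111100100000010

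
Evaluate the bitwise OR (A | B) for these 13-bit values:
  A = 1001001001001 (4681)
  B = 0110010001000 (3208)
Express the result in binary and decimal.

Apply | to each column (1 where either bit is 1):
  1001001001001
| 0110010001000
---------------
  1111011001001

Answer: 1111011001001 (7881)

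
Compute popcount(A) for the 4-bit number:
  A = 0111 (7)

0111
1-bits at positions (from bit 0 = LSB): 0, 1, 2
Count = 3

Answer: 3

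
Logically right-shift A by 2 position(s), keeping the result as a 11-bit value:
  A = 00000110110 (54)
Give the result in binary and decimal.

Logical shift right by 2: drop the bottom 2 bit(s), prepend 2 zero(s) on the left.
  00000110110  ->  keep [000001101], discard [10], prepend 00
= 00000001101

Answer: 00000001101 (13)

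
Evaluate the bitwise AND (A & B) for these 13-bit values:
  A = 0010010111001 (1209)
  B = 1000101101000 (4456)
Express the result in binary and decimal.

Apply & to each column (1 only where both bits are 1):
  0010010111001
& 1000101101000
---------------
  0000000101000

Answer: 0000000101000 (40)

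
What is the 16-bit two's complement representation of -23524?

1. Binary of +23524:  0101101111100100
2. Invert bits:     1010010000011011
3. Add 1:           1010010000011100

Answer: 1010010000011100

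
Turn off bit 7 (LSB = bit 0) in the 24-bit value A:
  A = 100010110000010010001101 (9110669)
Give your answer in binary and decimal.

Mask = ~(1 << 7) = 111111111111111101111111
Bit 7 of A is 1, so AND-ing with the mask clears it to 0.
  100010110000010010001101
& 111111111111111101111111
--------------------------
  100010110000010000001101

Answer: 100010110000010000001101 (9110541)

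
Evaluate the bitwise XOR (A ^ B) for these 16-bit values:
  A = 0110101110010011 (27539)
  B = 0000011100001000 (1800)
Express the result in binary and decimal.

Apply ^ to each column (1 where bits differ):
  0110101110010011
^ 0000011100001000
------------------
  0110110010011011

Answer: 0110110010011011 (27803)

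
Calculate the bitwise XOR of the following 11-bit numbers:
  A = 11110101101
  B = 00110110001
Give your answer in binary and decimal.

Apply ^ to each column (1 where bits differ):
  11110101101
^ 00110110001
-------------
  11000011100

Answer: 11000011100 (1564)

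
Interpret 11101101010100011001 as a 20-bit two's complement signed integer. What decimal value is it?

MSB is 1, so the value is negative. Find the magnitude:
1. Invert bits:  00010010101011100110
2. Add 1:        00010010101011100111  = 76519
3. Apply sign:   -76519

Answer: -76519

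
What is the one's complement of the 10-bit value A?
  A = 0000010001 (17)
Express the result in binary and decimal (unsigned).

Flip each bit (0->1, 1->0):
  0000010001
  1111101110

Answer: 1111101110 (1006)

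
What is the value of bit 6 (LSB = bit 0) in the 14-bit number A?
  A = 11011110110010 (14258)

Bit 6 is the 7th from the right.
  11011110110010
         ^
That bit is 0.

Answer: 0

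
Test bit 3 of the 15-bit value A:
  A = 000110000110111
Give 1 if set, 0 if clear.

Bit 3 is the 4th from the right.
  000110000110111
             ^
That bit is 0.

Answer: 0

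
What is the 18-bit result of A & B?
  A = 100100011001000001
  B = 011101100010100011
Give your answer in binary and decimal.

Apply & to each column (1 only where both bits are 1):
  100100011001000001
& 011101100010100011
--------------------
  000100000000000001

Answer: 000100000000000001 (16385)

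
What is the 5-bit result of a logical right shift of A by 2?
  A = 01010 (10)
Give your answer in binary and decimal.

Logical shift right by 2: drop the bottom 2 bit(s), prepend 2 zero(s) on the left.
  01010  ->  keep [010], discard [10], prepend 00
= 00010

Answer: 00010 (2)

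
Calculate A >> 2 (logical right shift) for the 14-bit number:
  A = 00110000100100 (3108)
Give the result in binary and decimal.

Logical shift right by 2: drop the bottom 2 bit(s), prepend 2 zero(s) on the left.
  00110000100100  ->  keep [001100001001], discard [00], prepend 00
= 00001100001001

Answer: 00001100001001 (777)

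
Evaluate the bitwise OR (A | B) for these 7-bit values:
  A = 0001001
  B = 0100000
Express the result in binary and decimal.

Apply | to each column (1 where either bit is 1):
  0001001
| 0100000
---------
  0101001

Answer: 0101001 (41)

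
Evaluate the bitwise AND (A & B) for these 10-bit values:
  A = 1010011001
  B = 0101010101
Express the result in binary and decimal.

Apply & to each column (1 only where both bits are 1):
  1010011001
& 0101010101
------------
  0000010001

Answer: 0000010001 (17)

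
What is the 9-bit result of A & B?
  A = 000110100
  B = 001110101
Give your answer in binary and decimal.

Apply & to each column (1 only where both bits are 1):
  000110100
& 001110101
-----------
  000110100

Answer: 000110100 (52)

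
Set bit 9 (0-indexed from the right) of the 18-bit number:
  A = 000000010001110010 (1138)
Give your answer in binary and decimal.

Mask = 1 << 9 = 000000001000000000
Bit 9 of A is 0, so OR-ing with the mask flips it to 1.
  000000010001110010
| 000000001000000000
--------------------
  000000011001110010

Answer: 000000011001110010 (1650)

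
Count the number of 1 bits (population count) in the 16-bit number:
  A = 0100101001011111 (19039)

0100101001011111
1-bits at positions (from bit 0 = LSB): 0, 1, 2, 3, 4, 6, 9, 11, 14
Count = 9

Answer: 9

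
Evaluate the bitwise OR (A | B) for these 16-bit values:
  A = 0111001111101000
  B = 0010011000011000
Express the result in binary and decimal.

Apply | to each column (1 where either bit is 1):
  0111001111101000
| 0010011000011000
------------------
  0111011111111000

Answer: 0111011111111000 (30712)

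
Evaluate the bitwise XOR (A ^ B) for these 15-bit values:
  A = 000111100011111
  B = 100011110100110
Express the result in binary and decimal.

Apply ^ to each column (1 where bits differ):
  000111100011111
^ 100011110100110
-----------------
  100100010111001

Answer: 100100010111001 (18617)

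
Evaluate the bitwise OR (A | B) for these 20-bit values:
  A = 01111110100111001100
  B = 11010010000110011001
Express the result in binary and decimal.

Apply | to each column (1 where either bit is 1):
  01111110100111001100
| 11010010000110011001
----------------------
  11111110100111011101

Answer: 11111110100111011101 (1042909)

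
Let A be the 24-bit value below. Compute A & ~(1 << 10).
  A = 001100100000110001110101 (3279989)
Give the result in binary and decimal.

Mask = ~(1 << 10) = 111111111111101111111111
Bit 10 of A is 1, so AND-ing with the mask clears it to 0.
  001100100000110001110101
& 111111111111101111111111
--------------------------
  001100100000100001110101

Answer: 001100100000100001110101 (3278965)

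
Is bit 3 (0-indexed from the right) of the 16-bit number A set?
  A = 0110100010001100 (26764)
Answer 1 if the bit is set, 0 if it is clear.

Bit 3 is the 4th from the right.
  0110100010001100
              ^
That bit is 1.

Answer: 1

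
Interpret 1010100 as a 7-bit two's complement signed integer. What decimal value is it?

MSB is 1, so the value is negative. Find the magnitude:
1. Invert bits:  0101011
2. Add 1:        0101100  = 44
3. Apply sign:   -44

Answer: -44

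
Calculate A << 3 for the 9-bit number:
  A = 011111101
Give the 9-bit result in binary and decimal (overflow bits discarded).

Shift left by 3: drop the top 3 bit(s), append 3 zero(s) on the right.
  011111101  ->  discard [011], keep [111101], append 000
= 111101000

Answer: 111101000 (488)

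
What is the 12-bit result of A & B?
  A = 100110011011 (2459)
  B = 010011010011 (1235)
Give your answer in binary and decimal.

Apply & to each column (1 only where both bits are 1):
  100110011011
& 010011010011
--------------
  000010010011

Answer: 000010010011 (147)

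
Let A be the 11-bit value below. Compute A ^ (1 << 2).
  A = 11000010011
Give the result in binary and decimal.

Mask = 1 << 2 = 00000000100
Bit 2 of A is 0; XOR with the mask flips it to 1.
  11000010011
^ 00000000100
-------------
  11000010111

Answer: 11000010111 (1559)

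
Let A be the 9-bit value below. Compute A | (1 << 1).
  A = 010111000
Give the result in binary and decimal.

Mask = 1 << 1 = 000000010
Bit 1 of A is 0, so OR-ing with the mask flips it to 1.
  010111000
| 000000010
-----------
  010111010

Answer: 010111010 (186)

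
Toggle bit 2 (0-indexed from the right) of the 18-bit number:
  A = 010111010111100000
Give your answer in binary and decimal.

Mask = 1 << 2 = 000000000000000100
Bit 2 of A is 0; XOR with the mask flips it to 1.
  010111010111100000
^ 000000000000000100
--------------------
  010111010111100100

Answer: 010111010111100100 (95716)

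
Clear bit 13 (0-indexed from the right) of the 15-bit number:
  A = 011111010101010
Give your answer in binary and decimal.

Mask = ~(1 << 13) = 101111111111111
Bit 13 of A is 1, so AND-ing with the mask clears it to 0.
  011111010101010
& 101111111111111
-----------------
  001111010101010

Answer: 001111010101010 (7850)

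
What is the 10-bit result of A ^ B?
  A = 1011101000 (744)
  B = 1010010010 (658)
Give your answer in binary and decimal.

Apply ^ to each column (1 where bits differ):
  1011101000
^ 1010010010
------------
  0001111010

Answer: 0001111010 (122)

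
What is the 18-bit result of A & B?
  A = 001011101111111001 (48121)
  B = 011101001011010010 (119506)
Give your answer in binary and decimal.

Apply & to each column (1 only where both bits are 1):
  001011101111111001
& 011101001011010010
--------------------
  001001001011010000

Answer: 001001001011010000 (37584)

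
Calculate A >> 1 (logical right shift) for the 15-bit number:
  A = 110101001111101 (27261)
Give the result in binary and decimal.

Logical shift right by 1: drop the bottom 1 bit(s), prepend 1 zero(s) on the left.
  110101001111101  ->  keep [11010100111110], discard [1], prepend 0
= 011010100111110

Answer: 011010100111110 (13630)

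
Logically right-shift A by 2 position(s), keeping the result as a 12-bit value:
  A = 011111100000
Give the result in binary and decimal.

Logical shift right by 2: drop the bottom 2 bit(s), prepend 2 zero(s) on the left.
  011111100000  ->  keep [0111111000], discard [00], prepend 00
= 000111111000

Answer: 000111111000 (504)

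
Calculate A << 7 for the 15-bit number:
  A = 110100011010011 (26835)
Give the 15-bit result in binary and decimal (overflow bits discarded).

Shift left by 7: drop the top 7 bit(s), append 7 zero(s) on the right.
  110100011010011  ->  discard [1101000], keep [11010011], append 0000000
= 110100110000000

Answer: 110100110000000 (27008)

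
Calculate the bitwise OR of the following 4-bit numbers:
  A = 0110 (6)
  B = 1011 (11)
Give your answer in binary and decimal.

Apply | to each column (1 where either bit is 1):
  0110
| 1011
------
  1111

Answer: 1111 (15)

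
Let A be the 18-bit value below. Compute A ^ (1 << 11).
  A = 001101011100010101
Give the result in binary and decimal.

Mask = 1 << 11 = 000000100000000000
Bit 11 of A is 0; XOR with the mask flips it to 1.
  001101011100010101
^ 000000100000000000
--------------------
  001101111100010101

Answer: 001101111100010101 (57109)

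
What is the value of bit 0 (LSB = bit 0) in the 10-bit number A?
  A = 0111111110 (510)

Bit 0 is the 1st from the right.
  0111111110
           ^
That bit is 0.

Answer: 0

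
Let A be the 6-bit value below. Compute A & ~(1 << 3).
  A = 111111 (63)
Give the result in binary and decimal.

Mask = ~(1 << 3) = 110111
Bit 3 of A is 1, so AND-ing with the mask clears it to 0.
  111111
& 110111
--------
  110111

Answer: 110111 (55)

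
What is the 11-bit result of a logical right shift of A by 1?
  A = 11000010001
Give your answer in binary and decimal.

Logical shift right by 1: drop the bottom 1 bit(s), prepend 1 zero(s) on the left.
  11000010001  ->  keep [1100001000], discard [1], prepend 0
= 01100001000

Answer: 01100001000 (776)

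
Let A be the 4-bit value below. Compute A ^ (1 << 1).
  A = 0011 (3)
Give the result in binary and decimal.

Mask = 1 << 1 = 0010
Bit 1 of A is 1; XOR with the mask flips it to 0.
  0011
^ 0010
------
  0001

Answer: 0001 (1)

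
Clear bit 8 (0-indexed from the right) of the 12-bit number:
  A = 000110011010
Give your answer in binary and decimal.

Mask = ~(1 << 8) = 111011111111
Bit 8 of A is 1, so AND-ing with the mask clears it to 0.
  000110011010
& 111011111111
--------------
  000010011010

Answer: 000010011010 (154)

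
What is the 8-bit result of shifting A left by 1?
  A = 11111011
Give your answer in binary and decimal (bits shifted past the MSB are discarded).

Shift left by 1: drop the top 1 bit(s), append 1 zero(s) on the right.
  11111011  ->  discard [1], keep [1111011], append 0
= 11110110

Answer: 11110110 (246)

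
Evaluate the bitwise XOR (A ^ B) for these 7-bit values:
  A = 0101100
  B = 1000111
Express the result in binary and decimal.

Apply ^ to each column (1 where bits differ):
  0101100
^ 1000111
---------
  1101011

Answer: 1101011 (107)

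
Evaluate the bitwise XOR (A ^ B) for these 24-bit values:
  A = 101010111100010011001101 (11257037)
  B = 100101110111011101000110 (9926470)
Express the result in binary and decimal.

Apply ^ to each column (1 where bits differ):
  101010111100010011001101
^ 100101110111011101000110
--------------------------
  001111001011001110001011

Answer: 001111001011001110001011 (3978123)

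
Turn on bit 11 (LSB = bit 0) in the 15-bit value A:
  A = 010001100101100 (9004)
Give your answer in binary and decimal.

Mask = 1 << 11 = 000100000000000
Bit 11 of A is 0, so OR-ing with the mask flips it to 1.
  010001100101100
| 000100000000000
-----------------
  010101100101100

Answer: 010101100101100 (11052)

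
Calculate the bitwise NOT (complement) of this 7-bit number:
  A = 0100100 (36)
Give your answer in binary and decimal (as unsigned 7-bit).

Flip each bit (0->1, 1->0):
  0100100
  1011011

Answer: 1011011 (91)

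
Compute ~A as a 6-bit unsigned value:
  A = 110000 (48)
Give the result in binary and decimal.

Flip each bit (0->1, 1->0):
  110000
  001111

Answer: 001111 (15)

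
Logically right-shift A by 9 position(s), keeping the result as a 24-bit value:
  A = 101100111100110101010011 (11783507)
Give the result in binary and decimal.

Logical shift right by 9: drop the bottom 9 bit(s), prepend 9 zero(s) on the left.
  101100111100110101010011  ->  keep [101100111100110], discard [101010011], prepend 000000000
= 000000000101100111100110

Answer: 000000000101100111100110 (23014)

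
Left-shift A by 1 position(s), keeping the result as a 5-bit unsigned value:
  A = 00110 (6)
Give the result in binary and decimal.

Shift left by 1: drop the top 1 bit(s), append 1 zero(s) on the right.
  00110  ->  discard [0], keep [0110], append 0
= 01100

Answer: 01100 (12)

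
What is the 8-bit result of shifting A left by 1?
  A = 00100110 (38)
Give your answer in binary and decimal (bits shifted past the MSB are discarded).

Shift left by 1: drop the top 1 bit(s), append 1 zero(s) on the right.
  00100110  ->  discard [0], keep [0100110], append 0
= 01001100

Answer: 01001100 (76)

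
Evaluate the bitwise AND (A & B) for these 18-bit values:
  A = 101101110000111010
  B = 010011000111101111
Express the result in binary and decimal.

Apply & to each column (1 only where both bits are 1):
  101101110000111010
& 010011000111101111
--------------------
  000001000000101010

Answer: 000001000000101010 (4138)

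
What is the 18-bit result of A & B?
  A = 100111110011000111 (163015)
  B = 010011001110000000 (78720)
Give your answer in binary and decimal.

Apply & to each column (1 only where both bits are 1):
  100111110011000111
& 010011001110000000
--------------------
  000011000010000000

Answer: 000011000010000000 (12416)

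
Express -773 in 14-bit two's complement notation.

1. Binary of +773:  00001100000101
2. Invert bits:     11110011111010
3. Add 1:           11110011111011

Answer: 11110011111011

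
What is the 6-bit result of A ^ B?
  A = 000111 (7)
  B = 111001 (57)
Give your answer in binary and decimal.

Apply ^ to each column (1 where bits differ):
  000111
^ 111001
--------
  111110

Answer: 111110 (62)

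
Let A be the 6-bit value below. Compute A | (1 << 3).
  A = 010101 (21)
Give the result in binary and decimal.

Mask = 1 << 3 = 001000
Bit 3 of A is 0, so OR-ing with the mask flips it to 1.
  010101
| 001000
--------
  011101

Answer: 011101 (29)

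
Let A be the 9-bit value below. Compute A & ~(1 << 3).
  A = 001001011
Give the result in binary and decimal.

Mask = ~(1 << 3) = 111110111
Bit 3 of A is 1, so AND-ing with the mask clears it to 0.
  001001011
& 111110111
-----------
  001000011

Answer: 001000011 (67)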